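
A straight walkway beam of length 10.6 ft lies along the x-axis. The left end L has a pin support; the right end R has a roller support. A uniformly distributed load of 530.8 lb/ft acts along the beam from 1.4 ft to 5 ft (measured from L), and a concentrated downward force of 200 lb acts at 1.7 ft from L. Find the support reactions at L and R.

Resultant of the distributed load: 530.8 × 3.6 = 1910.88 lb at 3.2 ft from L.
Taking moments about L: R_y·10.6 − (530.8·3.6)·3.2 − 200·1.7 = 0 → R_y = 6454.816/10.6 = 608.945 ≈ 608.9 lb.
ΣF_y = 0: L_y + 608.945 − 530.8·3.6 − 200 = 0 → L_y = 1502 lb.
ΣF_x = 0: no horizontal applied forces, so L_x = 0.

L_x = 0, L_y = 1502 lb, R_y = 608.9 lb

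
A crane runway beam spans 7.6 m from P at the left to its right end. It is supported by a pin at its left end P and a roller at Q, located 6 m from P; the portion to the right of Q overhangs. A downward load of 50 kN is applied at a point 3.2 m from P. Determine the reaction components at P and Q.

P_x = 0, P_y = 23.33 kN, Q_y = 26.67 kN

ΣM about P: Q_y·6 − 50·3.2 = 0 → Q_y = 160/6 = 26.6667 ≈ 26.67 kN.
ΣF_y = 0: P_y + 26.6667 − 50 = 0 → P_y = 23.33 kN.
ΣF_x = 0: no horizontal applied forces, so P_x = 0.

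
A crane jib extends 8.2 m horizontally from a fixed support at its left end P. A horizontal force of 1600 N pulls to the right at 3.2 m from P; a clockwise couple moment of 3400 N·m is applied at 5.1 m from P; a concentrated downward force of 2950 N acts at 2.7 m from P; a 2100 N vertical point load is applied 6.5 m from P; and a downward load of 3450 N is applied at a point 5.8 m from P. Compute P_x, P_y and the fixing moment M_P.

P_x = -1600 N, P_y = 8500 N, M_P = 45020 N·m

ΣF_x = 0: P_x + 1600 = 0 → P_x = -1600 N.
ΣF_y = 0: P_y − 2950 − 2100 − 3450 = 0 → P_y = 8500 N.
ΣM about P: M_P − 3400 − 2950·2.7 − 2100·6.5 − 3450·5.8 = 0 → M_P = 45020 N·m.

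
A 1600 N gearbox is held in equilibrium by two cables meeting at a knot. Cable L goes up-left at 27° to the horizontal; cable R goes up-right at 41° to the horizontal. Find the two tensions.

T_L = 1302 N, T_R = 1538 N

ΣF_x = 0: −T_L·cos27° + T_R·cos41° = 0 → T_R = 1.1806·T_L.
ΣF_y = 0: T_L·sin27° + T_R·sin41° = 1600.
Substitute: T_L·(0.45399 + 1.1806·0.656059) = 1600 → T_L = 1302.37 ≈ 1302 N.
Then T_R = 1.1806 × 1302.37 = 1538 N.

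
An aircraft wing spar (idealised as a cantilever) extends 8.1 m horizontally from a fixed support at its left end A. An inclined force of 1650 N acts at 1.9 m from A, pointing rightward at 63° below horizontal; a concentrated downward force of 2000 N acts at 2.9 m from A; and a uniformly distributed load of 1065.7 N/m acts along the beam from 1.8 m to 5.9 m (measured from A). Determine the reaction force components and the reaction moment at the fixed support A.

A_x = -749.1 N, A_y = 7840 N, M_A = 25420 N·m

Resultant of the distributed load: 1065.7 × 4.1 = 4369.37 N at 3.85 m from A.
ΣF_x = 0: A_x + 1650·cos63° = 0 → A_x = -749.1 N.
ΣF_y = 0: A_y − 1650·sin63° − 2000 − 1065.7·4.1 = 0 → A_y = 7840 N.
ΣM about A: M_A − 1650·sin63°·1.9 − 2000·2.9 − (1065.7·4.1)·3.85 = 0 → M_A = 25420 N·m.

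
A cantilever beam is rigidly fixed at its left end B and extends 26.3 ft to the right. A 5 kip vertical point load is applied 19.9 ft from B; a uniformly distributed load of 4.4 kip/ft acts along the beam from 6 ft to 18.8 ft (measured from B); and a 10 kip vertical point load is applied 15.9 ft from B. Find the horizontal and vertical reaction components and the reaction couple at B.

Resultant of the distributed load: 4.4 × 12.8 = 56.32 kip at 12.4 ft from B.
ΣF_x = 0: B_x = 0.
ΣF_y = 0: B_y − 5 − 4.4·12.8 − 10 = 0 → B_y = 71.32 kip.
ΣM about B: M_B − 5·19.9 − (4.4·12.8)·12.4 − 10·15.9 = 0 → M_B = 956.9 kip·ft.

B_x = 0, B_y = 71.32 kip, M_B = 956.9 kip·ft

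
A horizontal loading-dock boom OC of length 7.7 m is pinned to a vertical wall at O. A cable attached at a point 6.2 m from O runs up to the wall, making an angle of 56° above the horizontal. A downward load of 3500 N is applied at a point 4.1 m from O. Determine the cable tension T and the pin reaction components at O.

ΣM about O: T·sin56°·6.2 − 3500·4.1 = 0 → T = 14350/(6.2·0.829038) = 2791.81 ≈ 2792 N.
ΣF_x = 0: O_x − T·cos56° = 0 → O_x = 2791.81 × 0.559193 = 1561 N.
ΣF_y = 0: O_y + T·sin56° − 3500 = 0 → O_y = 3500 − 2791.81 × 0.829038 = 1185 N.

T = 2792 N, O_x = 1561 N, O_y = 1185 N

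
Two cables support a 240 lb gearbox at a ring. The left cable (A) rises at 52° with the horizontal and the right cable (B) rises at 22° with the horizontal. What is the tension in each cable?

T_A = 231.5 lb, T_B = 153.7 lb

ΣF_x = 0: −T_A·cos52° + T_B·cos22° = 0 → T_B = 0.664012·T_A.
ΣF_y = 0: T_A·sin52° + T_B·sin22° = 240.
Substitute: T_A·(0.788011 + 0.664012·0.374607) = 240 → T_A = 231.492 ≈ 231.5 lb.
Then T_B = 0.664012 × 231.492 = 153.7 lb.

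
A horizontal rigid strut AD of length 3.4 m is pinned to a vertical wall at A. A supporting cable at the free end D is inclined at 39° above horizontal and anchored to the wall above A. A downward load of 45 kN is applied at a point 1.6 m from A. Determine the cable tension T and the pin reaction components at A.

T = 33.65 kN, A_x = 26.15 kN, A_y = 23.82 kN

ΣM about A: T·sin39°·3.4 − 45·1.6 = 0 → T = 72/(3.4·0.62932) = 33.6498 ≈ 33.65 kN.
ΣF_x = 0: A_x − T·cos39° = 0 → A_x = 33.6498 × 0.777146 = 26.15 kN.
ΣF_y = 0: A_y + T·sin39° − 45 = 0 → A_y = 45 − 33.6498 × 0.62932 = 23.82 kN.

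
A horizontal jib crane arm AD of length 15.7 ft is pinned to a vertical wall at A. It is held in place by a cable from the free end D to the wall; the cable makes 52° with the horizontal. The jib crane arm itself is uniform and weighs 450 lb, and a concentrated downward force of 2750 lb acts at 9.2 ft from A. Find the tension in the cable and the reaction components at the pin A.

ΣM about A: T·sin52°·15.7 − 450·7.85 − 2750·9.2 = 0 → T = 28832.5/(15.7·0.788011) = 2330.51 ≈ 2331 lb.
ΣF_x = 0: A_x − T·cos52° = 0 → A_x = 2330.51 × 0.615661 = 1435 lb.
ΣF_y = 0: A_y + T·sin52° − 450 − 2750 = 0 → A_y = 3200 − 2330.51 × 0.788011 = 1364 lb.

T = 2331 lb, A_x = 1435 lb, A_y = 1364 lb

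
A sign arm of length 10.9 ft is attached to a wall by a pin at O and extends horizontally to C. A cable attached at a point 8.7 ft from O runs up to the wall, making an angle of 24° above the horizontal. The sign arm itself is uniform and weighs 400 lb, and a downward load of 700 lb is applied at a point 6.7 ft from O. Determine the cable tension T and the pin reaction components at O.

ΣM about O: T·sin24°·8.7 − 400·5.45 − 700·6.7 = 0 → T = 6870/(8.7·0.406737) = 1941.44 ≈ 1941 lb.
ΣF_x = 0: O_x − T·cos24° = 0 → O_x = 1941.44 × 0.913545 = 1774 lb.
ΣF_y = 0: O_y + T·sin24° − 400 − 700 = 0 → O_y = 1100 − 1941.44 × 0.406737 = 310.3 lb.

T = 1941 lb, O_x = 1774 lb, O_y = 310.3 lb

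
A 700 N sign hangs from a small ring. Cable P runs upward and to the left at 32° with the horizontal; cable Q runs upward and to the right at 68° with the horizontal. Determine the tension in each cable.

ΣF_x = 0: −T_P·cos32° + T_Q·cos68° = 0 → T_Q = 2.26384·T_P.
ΣF_y = 0: T_P·sin32° + T_Q·sin68° = 700.
Substitute: T_P·(0.529919 + 2.26384·0.927184) = 700 → T_P = 266.27 ≈ 266.3 N.
Then T_Q = 2.26384 × 266.27 = 602.8 N.

T_P = 266.3 N, T_Q = 602.8 N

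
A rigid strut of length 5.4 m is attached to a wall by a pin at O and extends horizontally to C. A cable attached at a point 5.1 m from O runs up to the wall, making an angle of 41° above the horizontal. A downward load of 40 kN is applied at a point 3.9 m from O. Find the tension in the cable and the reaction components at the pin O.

T = 46.62 kN, O_x = 35.19 kN, O_y = 9.412 kN

ΣM about O: T·sin41°·5.1 − 40·3.9 = 0 → T = 156/(5.1·0.656059) = 46.6242 ≈ 46.62 kN.
ΣF_x = 0: O_x − T·cos41° = 0 → O_x = 46.6242 × 0.75471 = 35.19 kN.
ΣF_y = 0: O_y + T·sin41° − 40 = 0 → O_y = 40 − 46.6242 × 0.656059 = 9.412 kN.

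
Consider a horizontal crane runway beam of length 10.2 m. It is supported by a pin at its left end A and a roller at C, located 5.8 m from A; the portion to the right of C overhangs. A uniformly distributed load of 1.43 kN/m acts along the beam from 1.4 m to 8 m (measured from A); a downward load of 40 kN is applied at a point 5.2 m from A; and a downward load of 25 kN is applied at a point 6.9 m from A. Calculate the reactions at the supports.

Resultant of the distributed load: 1.43 × 6.6 = 9.438 kN at 4.7 m from A.
ΣM about A: C_y·5.8 − (1.43·6.6)·4.7 − 40·5.2 − 25·6.9 = 0 → C_y = 424.8586/5.8 = 73.2515 ≈ 73.25 kN.
ΣF_y = 0: A_y + 73.2515 − 1.43·6.6 − 40 − 25 = 0 → A_y = 1.187 kN.
ΣF_x = 0: no horizontal applied forces, so A_x = 0.

A_x = 0, A_y = 1.187 kN, C_y = 73.25 kN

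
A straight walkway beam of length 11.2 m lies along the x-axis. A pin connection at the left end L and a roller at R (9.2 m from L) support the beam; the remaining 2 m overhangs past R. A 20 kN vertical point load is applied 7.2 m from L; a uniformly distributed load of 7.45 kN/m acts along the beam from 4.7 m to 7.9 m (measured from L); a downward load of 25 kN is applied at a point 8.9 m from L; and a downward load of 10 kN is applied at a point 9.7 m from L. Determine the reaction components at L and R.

Resultant of the distributed load: 7.45 × 3.2 = 23.84 kN at 6.3 m from L.
Taking moments about L: R_y·9.2 − 20·7.2 − (7.45·3.2)·6.3 − 25·8.9 − 10·9.7 = 0 → R_y = 613.692/9.2 = 66.7057 ≈ 66.71 kN.
ΣF_y = 0: L_y + 66.7057 − 20 − 7.45·3.2 − 25 − 10 = 0 → L_y = 12.13 kN.
ΣF_x = 0: no horizontal applied forces, so L_x = 0.

L_x = 0, L_y = 12.13 kN, R_y = 66.71 kN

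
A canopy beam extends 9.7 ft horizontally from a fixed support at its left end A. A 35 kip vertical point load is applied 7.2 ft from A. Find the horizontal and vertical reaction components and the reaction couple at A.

A_x = 0, A_y = 35.00 kip, M_A = 252.0 kip·ft

ΣF_x = 0: A_x = 0.
ΣF_y = 0: A_y − 35 = 0 → A_y = 35.00 kip.
ΣM about A: M_A − 35·7.2 = 0 → M_A = 252.0 kip·ft.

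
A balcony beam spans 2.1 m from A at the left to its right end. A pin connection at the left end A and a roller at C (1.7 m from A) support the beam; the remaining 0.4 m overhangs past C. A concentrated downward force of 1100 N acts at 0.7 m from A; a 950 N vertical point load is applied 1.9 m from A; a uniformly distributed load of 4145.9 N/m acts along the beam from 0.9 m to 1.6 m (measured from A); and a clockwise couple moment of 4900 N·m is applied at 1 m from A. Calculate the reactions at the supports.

Resultant of the distributed load: 4145.9 × 0.7 = 2902.13 N at 1.25 m from A.
Taking moments about A: C_y·1.7 − 1100·0.7 − 950·1.9 − (4145.9·0.7)·1.25 − 4900 = 0 → C_y = 11102.6625/1.7 = 6530.98 ≈ 6531 N.
ΣF_y = 0: A_y + 6530.98 − 1100 − 950 − 4145.9·0.7 = 0 → A_y = -1579 N.
ΣF_x = 0: no horizontal applied forces, so A_x = 0.

A_x = 0, A_y = -1579 N, C_y = 6531 N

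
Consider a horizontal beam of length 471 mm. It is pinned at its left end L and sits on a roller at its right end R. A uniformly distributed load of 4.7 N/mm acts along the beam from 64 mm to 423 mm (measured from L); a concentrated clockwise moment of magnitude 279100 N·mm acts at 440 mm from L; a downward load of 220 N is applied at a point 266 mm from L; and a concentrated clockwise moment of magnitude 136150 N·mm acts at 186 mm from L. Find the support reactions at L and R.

Resultant of the distributed load: 4.7 × 359 = 1687.3 N at 243.5 mm from L.
Moments about L: R_y·471 − (4.7·359)·243.5 − 279100 − 220·266 − 136150 = 0 → R_y = 884627.55/471 = 1878.19 ≈ 1878 N.
ΣF_y = 0: L_y + 1878.19 − 4.7·359 − 220 = 0 → L_y = 29.11 N.
ΣF_x = 0: no horizontal applied forces, so L_x = 0.

L_x = 0, L_y = 29.11 N, R_y = 1878 N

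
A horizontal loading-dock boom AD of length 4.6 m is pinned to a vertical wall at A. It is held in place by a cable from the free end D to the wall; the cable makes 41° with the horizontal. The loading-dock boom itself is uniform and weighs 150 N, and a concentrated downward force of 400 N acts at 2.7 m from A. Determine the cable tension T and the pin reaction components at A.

T = 472.2 N, A_x = 356.4 N, A_y = 240.2 N

ΣM about A: T·sin41°·4.6 − 150·2.3 − 400·2.7 = 0 → T = 1425/(4.6·0.656059) = 472.187 ≈ 472.2 N.
ΣF_x = 0: A_x − T·cos41° = 0 → A_x = 472.187 × 0.75471 = 356.4 N.
ΣF_y = 0: A_y + T·sin41° − 150 − 400 = 0 → A_y = 550 − 472.187 × 0.656059 = 240.2 N.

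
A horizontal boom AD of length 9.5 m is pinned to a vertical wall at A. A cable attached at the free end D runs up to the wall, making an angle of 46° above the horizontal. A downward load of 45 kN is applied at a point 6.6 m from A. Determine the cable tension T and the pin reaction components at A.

ΣM about A: T·sin46°·9.5 − 45·6.6 = 0 → T = 297/(9.5·0.71934) = 43.4609 ≈ 43.46 kN.
ΣF_x = 0: A_x − T·cos46° = 0 → A_x = 43.4609 × 0.694658 = 30.19 kN.
ΣF_y = 0: A_y + T·sin46° − 45 = 0 → A_y = 45 − 43.4609 × 0.71934 = 13.74 kN.

T = 43.46 kN, A_x = 30.19 kN, A_y = 13.74 kN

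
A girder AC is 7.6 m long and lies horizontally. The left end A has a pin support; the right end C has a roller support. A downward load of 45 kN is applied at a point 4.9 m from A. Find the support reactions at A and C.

Moments about A: C_y·7.6 − 45·4.9 = 0 → C_y = 220.5/7.6 = 29.0132 ≈ 29.01 kN.
ΣF_y = 0: A_y + 29.0132 − 45 = 0 → A_y = 15.99 kN.
ΣF_x = 0: no horizontal applied forces, so A_x = 0.

A_x = 0, A_y = 15.99 kN, C_y = 29.01 kN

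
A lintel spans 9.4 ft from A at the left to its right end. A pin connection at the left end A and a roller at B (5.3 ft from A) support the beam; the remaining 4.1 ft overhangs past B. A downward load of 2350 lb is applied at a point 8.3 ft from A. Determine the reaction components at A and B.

ΣM about A: B_y·5.3 − 2350·8.3 = 0 → B_y = 19505/5.3 = 3680.19 ≈ 3680 lb.
ΣF_y = 0: A_y + 3680.19 − 2350 = 0 → A_y = -1330 lb.
ΣF_x = 0: no horizontal applied forces, so A_x = 0.

A_x = 0, A_y = -1330 lb, B_y = 3680 lb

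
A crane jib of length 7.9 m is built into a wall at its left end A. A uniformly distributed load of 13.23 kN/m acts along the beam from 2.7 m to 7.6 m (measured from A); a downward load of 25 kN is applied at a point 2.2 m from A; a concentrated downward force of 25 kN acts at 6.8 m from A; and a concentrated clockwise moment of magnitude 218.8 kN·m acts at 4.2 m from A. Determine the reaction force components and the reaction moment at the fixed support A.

A_x = 0, A_y = 114.8 kN, M_A = 777.7 kN·m

Resultant of the distributed load: 13.23 × 4.9 = 64.827 kN at 5.15 m from A.
ΣF_x = 0: A_x = 0.
ΣF_y = 0: A_y − 13.23·4.9 − 25 − 25 = 0 → A_y = 114.8 kN.
ΣM about A: M_A − (13.23·4.9)·5.15 − 25·2.2 − 25·6.8 − 218.8 = 0 → M_A = 777.7 kN·m.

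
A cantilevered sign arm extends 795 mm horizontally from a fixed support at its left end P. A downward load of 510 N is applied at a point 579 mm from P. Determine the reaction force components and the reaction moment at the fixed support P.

ΣF_x = 0: P_x = 0.
ΣF_y = 0: P_y − 510 = 0 → P_y = 510.0 N.
ΣM about P: M_P − 510·579 = 0 → M_P = 295300 N·mm.

P_x = 0, P_y = 510.0 N, M_P = 295300 N·mm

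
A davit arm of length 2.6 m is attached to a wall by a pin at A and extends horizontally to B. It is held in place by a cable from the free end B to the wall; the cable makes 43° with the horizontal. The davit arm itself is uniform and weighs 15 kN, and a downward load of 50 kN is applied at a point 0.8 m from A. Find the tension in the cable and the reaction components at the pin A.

T = 33.56 kN, A_x = 24.54 kN, A_y = 42.12 kN

ΣM about A: T·sin43°·2.6 − 15·1.3 − 50·0.8 = 0 → T = 59.5/(2.6·0.681998) = 33.5553 ≈ 33.56 kN.
ΣF_x = 0: A_x − T·cos43° = 0 → A_x = 33.5553 × 0.731354 = 24.54 kN.
ΣF_y = 0: A_y + T·sin43° − 15 − 50 = 0 → A_y = 65 − 33.5553 × 0.681998 = 42.12 kN.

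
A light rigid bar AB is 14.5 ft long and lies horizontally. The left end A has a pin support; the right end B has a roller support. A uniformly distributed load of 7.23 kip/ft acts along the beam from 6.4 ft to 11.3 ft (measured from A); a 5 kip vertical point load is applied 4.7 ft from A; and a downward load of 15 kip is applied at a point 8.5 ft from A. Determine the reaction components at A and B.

Resultant of the distributed load: 7.23 × 4.9 = 35.427 kip at 8.85 ft from A.
Taking moments about A: B_y·14.5 − (7.23·4.9)·8.85 − 5·4.7 − 15·8.5 = 0 → B_y = 464.52895/14.5 = 32.0365 ≈ 32.04 kip.
ΣF_y = 0: A_y + 32.0365 − 7.23·4.9 − 5 − 15 = 0 → A_y = 23.39 kip.
ΣF_x = 0: no horizontal applied forces, so A_x = 0.

A_x = 0, A_y = 23.39 kip, B_y = 32.04 kip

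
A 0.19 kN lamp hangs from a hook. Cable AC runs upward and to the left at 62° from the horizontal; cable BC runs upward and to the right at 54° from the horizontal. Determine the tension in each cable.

T_AC = 0.1243 kN, T_BC = 0.09924 kN

ΣF_x = 0: −T_AC·cos62° + T_BC·cos54° = 0 → T_BC = 0.798713·T_AC.
ΣF_y = 0: T_AC·sin62° + T_BC·sin54° = 0.19.
Substitute: T_AC·(0.882948 + 0.798713·0.809017) = 0.19 → T_AC = 0.124254 ≈ 0.1243 kN.
Then T_BC = 0.798713 × 0.124254 = 0.09924 kN.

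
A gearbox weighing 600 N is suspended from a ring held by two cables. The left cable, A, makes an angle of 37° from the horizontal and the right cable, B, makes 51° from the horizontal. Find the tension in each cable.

ΣF_x = 0: −T_A·cos37° + T_B·cos51° = 0 → T_B = 1.26904·T_A.
ΣF_y = 0: T_A·sin37° + T_B·sin51° = 600.
Substitute: T_A·(0.601815 + 1.26904·0.777146) = 600 → T_A = 377.823 ≈ 377.8 N.
Then T_B = 1.26904 × 377.823 = 479.5 N.

T_A = 377.8 N, T_B = 479.5 N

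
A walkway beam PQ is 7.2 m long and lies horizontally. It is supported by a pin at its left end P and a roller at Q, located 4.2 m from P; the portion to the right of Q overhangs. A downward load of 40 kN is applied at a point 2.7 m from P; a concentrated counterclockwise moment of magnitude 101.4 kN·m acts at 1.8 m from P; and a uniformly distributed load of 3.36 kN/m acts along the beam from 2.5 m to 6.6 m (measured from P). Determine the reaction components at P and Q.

Resultant of the distributed load: 3.36 × 4.1 = 13.776 kN at 4.55 m from P.
Taking moments about P: Q_y·4.2 − 40·2.7 + 101.4 − (3.36·4.1)·4.55 = 0 → Q_y = 69.2808/4.2 = 16.4954 ≈ 16.50 kN.
ΣF_y = 0: P_y + 16.4954 − 40 − 3.36·4.1 = 0 → P_y = 37.28 kN.
ΣF_x = 0: no horizontal applied forces, so P_x = 0.

P_x = 0, P_y = 37.28 kN, Q_y = 16.50 kN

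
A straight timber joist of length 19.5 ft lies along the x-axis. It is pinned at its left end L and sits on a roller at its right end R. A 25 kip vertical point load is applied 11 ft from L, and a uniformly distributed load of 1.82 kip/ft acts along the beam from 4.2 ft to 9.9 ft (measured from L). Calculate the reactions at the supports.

L_x = 0, L_y = 17.52 kip, R_y = 17.85 kip

Resultant of the distributed load: 1.82 × 5.7 = 10.374 kip at 7.05 ft from L.
Moments about L: R_y·19.5 − 25·11 − (1.82·5.7)·7.05 = 0 → R_y = 348.1367/19.5 = 17.8532 ≈ 17.85 kip.
ΣF_y = 0: L_y + 17.8532 − 25 − 1.82·5.7 = 0 → L_y = 17.52 kip.
ΣF_x = 0: no horizontal applied forces, so L_x = 0.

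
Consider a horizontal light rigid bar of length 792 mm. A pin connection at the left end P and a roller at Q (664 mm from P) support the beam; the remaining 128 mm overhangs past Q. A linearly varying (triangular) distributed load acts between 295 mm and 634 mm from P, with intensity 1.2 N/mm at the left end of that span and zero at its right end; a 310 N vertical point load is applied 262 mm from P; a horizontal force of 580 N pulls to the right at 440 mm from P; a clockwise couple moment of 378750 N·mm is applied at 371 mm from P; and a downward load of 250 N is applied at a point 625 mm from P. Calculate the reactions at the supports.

P_x = -580.0 N, P_y = -289.6 N, Q_y = 1053 N

Resultant of the triangular load: ½ × 1.2 × 339 = 203.4 N, acting at 408 mm from P (one-third of the span from the peak).
ΣM about P: Q_y·664 − (½·1.2·339)·408 − 310·262 − 378750 − 250·625 = 0 → Q_y = 699207.2/664 = 1053.02 ≈ 1053 N.
ΣF_y = 0: P_y + 1053.02 − ½·1.2·339 − 310 − 250 = 0 → P_y = -289.6 N.
ΣF_x = 0: P_x + 580 = 0 → P_x = -580.0 N.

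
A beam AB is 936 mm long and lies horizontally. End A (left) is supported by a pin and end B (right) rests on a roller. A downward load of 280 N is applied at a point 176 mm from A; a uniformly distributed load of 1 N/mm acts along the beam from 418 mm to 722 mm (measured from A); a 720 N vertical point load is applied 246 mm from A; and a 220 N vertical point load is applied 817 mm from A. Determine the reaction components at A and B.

A_x = 0, A_y = 905.0 N, B_y = 619.0 N

Resultant of the distributed load: 1 × 304 = 304 N at 570 mm from A.
Taking moments about A: B_y·936 − 280·176 − (1·304)·570 − 720·246 − 220·817 = 0 → B_y = 579420/936 = 619.038 ≈ 619.0 N.
ΣF_y = 0: A_y + 619.038 − 280 − 1·304 − 720 − 220 = 0 → A_y = 905.0 N.
ΣF_x = 0: no horizontal applied forces, so A_x = 0.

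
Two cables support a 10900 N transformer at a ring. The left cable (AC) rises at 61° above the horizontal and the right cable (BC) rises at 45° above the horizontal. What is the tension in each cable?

ΣF_x = 0: −T_AC·cos61° + T_BC·cos45° = 0 → T_BC = 0.685624·T_AC.
ΣF_y = 0: T_AC·sin61° + T_BC·sin45° = 10900.
Substitute: T_AC·(0.87462 + 0.685624·0.707107) = 10900 → T_AC = 8018.07 ≈ 8018 N.
Then T_BC = 0.685624 × 8018.07 = 5497 N.

T_AC = 8018 N, T_BC = 5497 N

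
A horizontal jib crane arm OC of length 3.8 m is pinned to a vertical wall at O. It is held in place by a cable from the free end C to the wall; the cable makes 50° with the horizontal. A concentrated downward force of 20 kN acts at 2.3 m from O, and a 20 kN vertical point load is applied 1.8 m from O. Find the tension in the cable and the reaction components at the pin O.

T = 28.17 kN, O_x = 18.11 kN, O_y = 18.42 kN

ΣM about O: T·sin50°·3.8 − 20·2.3 − 20·1.8 = 0 → T = 82/(3.8·0.766044) = 28.1693 ≈ 28.17 kN.
ΣF_x = 0: O_x − T·cos50° = 0 → O_x = 28.1693 × 0.642788 = 18.11 kN.
ΣF_y = 0: O_y + T·sin50° − 20 − 20 = 0 → O_y = 40 − 28.1693 × 0.766044 = 18.42 kN.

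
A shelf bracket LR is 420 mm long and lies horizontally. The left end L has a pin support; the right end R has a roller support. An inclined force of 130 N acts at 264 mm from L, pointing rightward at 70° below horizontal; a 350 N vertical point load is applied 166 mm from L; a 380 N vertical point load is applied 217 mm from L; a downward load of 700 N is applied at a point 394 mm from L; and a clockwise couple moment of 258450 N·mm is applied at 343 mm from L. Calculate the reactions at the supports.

ΣM about L: R_y·420 − 130·sin70°·264 − 350·166 − 380·217 − 700·394 − 258450 = 0 → R_y = 707060/420 = 1683.48 ≈ 1683 N.
ΣF_y = 0: L_y + 1683.48 − 130·sin70° − 350 − 380 − 700 = 0 → L_y = -131.3 N.
ΣF_x = 0: L_x + 130·cos70° = 0 → L_x = -44.46 N.

L_x = -44.46 N, L_y = -131.3 N, R_y = 1683 N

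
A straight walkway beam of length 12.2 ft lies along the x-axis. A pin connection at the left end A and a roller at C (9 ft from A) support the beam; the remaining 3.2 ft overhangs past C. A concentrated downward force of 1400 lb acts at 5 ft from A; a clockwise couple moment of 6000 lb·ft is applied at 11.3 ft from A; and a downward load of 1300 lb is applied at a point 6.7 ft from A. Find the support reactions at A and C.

ΣM about A: C_y·9 − 1400·5 − 6000 − 1300·6.7 = 0 → C_y = 21710/9 = 2412.22 ≈ 2412 lb.
ΣF_y = 0: A_y + 2412.22 − 1400 − 1300 = 0 → A_y = 287.8 lb.
ΣF_x = 0: no horizontal applied forces, so A_x = 0.

A_x = 0, A_y = 287.8 lb, C_y = 2412 lb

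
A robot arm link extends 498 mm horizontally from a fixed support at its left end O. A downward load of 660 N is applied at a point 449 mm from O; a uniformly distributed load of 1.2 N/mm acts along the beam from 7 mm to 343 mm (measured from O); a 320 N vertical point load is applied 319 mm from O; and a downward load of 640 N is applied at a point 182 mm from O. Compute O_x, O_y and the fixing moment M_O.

Resultant of the distributed load: 1.2 × 336 = 403.2 N at 175 mm from O.
ΣF_x = 0: O_x = 0.
ΣF_y = 0: O_y − 660 − 1.2·336 − 320 − 640 = 0 → O_y = 2023 N.
ΣM about O: M_O − 660·449 − (1.2·336)·175 − 320·319 − 640·182 = 0 → M_O = 585500 N·mm.

O_x = 0, O_y = 2023 N, M_O = 585500 N·mm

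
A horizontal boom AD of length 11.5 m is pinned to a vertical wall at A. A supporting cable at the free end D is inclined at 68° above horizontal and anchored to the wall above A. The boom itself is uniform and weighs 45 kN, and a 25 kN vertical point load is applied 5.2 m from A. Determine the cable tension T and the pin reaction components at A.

ΣM about A: T·sin68°·11.5 − 45·5.75 − 25·5.2 = 0 → T = 388.75/(11.5·0.927184) = 36.4592 ≈ 36.46 kN.
ΣF_x = 0: A_x − T·cos68° = 0 → A_x = 36.4592 × 0.374607 = 13.66 kN.
ΣF_y = 0: A_y + T·sin68° − 45 − 25 = 0 → A_y = 70 − 36.4592 × 0.927184 = 36.20 kN.

T = 36.46 kN, A_x = 13.66 kN, A_y = 36.20 kN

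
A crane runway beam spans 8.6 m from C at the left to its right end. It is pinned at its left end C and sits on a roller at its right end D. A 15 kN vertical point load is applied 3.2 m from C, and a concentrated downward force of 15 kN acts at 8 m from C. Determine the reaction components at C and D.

C_x = 0, C_y = 10.47 kN, D_y = 19.53 kN

Moments about C: D_y·8.6 − 15·3.2 − 15·8 = 0 → D_y = 168/8.6 = 19.5349 ≈ 19.53 kN.
ΣF_y = 0: C_y + 19.5349 − 15 − 15 = 0 → C_y = 10.47 kN.
ΣF_x = 0: no horizontal applied forces, so C_x = 0.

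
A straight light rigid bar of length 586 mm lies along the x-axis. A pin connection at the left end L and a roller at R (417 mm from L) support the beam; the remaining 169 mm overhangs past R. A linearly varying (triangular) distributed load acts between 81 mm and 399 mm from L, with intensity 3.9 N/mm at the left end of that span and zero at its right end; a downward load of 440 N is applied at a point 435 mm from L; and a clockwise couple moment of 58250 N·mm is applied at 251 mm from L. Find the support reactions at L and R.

L_x = 0, L_y = 183.3 N, R_y = 876.8 N

Resultant of the triangular load: ½ × 3.9 × 318 = 620.1 N, acting at 187 mm from L (one-third of the span from the peak).
Moments about L: R_y·417 − (½·3.9·318)·187 − 440·435 − 58250 = 0 → R_y = 365608.7/417 = 876.759 ≈ 876.8 N.
ΣF_y = 0: L_y + 876.759 − ½·3.9·318 − 440 = 0 → L_y = 183.3 N.
ΣF_x = 0: no horizontal applied forces, so L_x = 0.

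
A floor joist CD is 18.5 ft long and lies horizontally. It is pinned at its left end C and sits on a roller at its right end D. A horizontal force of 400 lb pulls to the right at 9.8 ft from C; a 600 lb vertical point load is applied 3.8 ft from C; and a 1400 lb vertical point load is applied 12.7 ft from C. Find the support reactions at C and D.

C_x = -400.0 lb, C_y = 915.7 lb, D_y = 1084 lb

ΣM about C: D_y·18.5 − 600·3.8 − 1400·12.7 = 0 → D_y = 20060/18.5 = 1084.32 ≈ 1084 lb.
ΣF_y = 0: C_y + 1084.32 − 600 − 1400 = 0 → C_y = 915.7 lb.
ΣF_x = 0: C_x + 400 = 0 → C_x = -400.0 lb.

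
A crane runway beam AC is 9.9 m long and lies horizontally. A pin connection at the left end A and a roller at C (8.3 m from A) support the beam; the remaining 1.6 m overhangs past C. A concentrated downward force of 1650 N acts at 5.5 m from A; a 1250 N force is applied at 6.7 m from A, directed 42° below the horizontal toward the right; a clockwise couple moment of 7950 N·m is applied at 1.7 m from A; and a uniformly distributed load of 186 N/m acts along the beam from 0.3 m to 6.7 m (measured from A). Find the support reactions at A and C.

A_x = -928.9 N, A_y = 448.5 N, C_y = 3228 N

Resultant of the distributed load: 186 × 6.4 = 1190.4 N at 3.5 m from A.
Taking moments about A: C_y·8.3 − 1650·5.5 − 1250·sin42°·6.7 − 7950 − (186·6.4)·3.5 = 0 → C_y = 26795.4/8.3 = 3228.36 ≈ 3228 N.
ΣF_y = 0: A_y + 3228.36 − 1650 − 1250·sin42° − 186·6.4 = 0 → A_y = 448.5 N.
ΣF_x = 0: A_x + 1250·cos42° = 0 → A_x = -928.9 N.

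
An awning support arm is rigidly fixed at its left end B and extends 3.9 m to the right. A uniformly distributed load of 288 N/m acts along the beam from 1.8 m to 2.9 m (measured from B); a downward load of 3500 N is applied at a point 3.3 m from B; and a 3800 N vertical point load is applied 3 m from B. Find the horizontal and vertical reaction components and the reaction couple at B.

Resultant of the distributed load: 288 × 1.1 = 316.8 N at 2.35 m from B.
ΣF_x = 0: B_x = 0.
ΣF_y = 0: B_y − 288·1.1 − 3500 − 3800 = 0 → B_y = 7617 N.
ΣM about B: M_B − (288·1.1)·2.35 − 3500·3.3 − 3800·3 = 0 → M_B = 23690 N·m.

B_x = 0, B_y = 7617 N, M_B = 23690 N·m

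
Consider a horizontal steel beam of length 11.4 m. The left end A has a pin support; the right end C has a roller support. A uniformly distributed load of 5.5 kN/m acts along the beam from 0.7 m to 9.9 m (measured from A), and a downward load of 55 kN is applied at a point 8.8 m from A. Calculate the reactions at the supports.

Resultant of the distributed load: 5.5 × 9.2 = 50.6 kN at 5.3 m from A.
ΣM about A: C_y·11.4 − (5.5·9.2)·5.3 − 55·8.8 = 0 → C_y = 752.18/11.4 = 65.9807 ≈ 65.98 kN.
ΣF_y = 0: A_y + 65.9807 − 5.5·9.2 − 55 = 0 → A_y = 39.62 kN.
ΣF_x = 0: no horizontal applied forces, so A_x = 0.

A_x = 0, A_y = 39.62 kN, C_y = 65.98 kN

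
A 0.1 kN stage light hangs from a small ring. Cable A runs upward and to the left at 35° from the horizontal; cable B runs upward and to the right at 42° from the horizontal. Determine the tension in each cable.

T_A = 0.07627 kN, T_B = 0.08407 kN

ΣF_x = 0: −T_A·cos35° + T_B·cos42° = 0 → T_B = 1.10228·T_A.
ΣF_y = 0: T_A·sin35° + T_B·sin42° = 0.1.
Substitute: T_A·(0.573576 + 1.10228·0.669131) = 0.1 → T_A = 0.0762692 ≈ 0.07627 kN.
Then T_B = 1.10228 × 0.0762692 = 0.08407 kN.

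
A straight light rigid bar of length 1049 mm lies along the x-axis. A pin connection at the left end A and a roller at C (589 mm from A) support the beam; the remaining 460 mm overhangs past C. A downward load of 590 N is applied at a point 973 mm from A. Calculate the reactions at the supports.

ΣM about A: C_y·589 − 590·973 = 0 → C_y = 574070/589 = 974.652 ≈ 974.7 N.
ΣF_y = 0: A_y + 974.652 − 590 = 0 → A_y = -384.7 N.
ΣF_x = 0: no horizontal applied forces, so A_x = 0.

A_x = 0, A_y = -384.7 N, C_y = 974.7 N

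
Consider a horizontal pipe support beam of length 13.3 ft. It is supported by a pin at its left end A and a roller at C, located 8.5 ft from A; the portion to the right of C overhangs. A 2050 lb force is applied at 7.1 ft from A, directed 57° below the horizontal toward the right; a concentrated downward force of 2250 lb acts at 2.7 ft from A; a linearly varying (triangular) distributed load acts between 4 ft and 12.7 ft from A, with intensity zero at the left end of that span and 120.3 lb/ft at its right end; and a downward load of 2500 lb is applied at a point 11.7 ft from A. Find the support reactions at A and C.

Resultant of the triangular load: ½ × 120.3 × 8.7 = 523.305 lb, acting at 9.8 ft from A (one-third of the span from the peak).
ΣM about A: C_y·8.5 − 2050·sin57°·7.1 − 2250·2.7 − (½·120.3·8.7)·9.8 − 2500·11.7 = 0 → C_y = 52660.2/8.5 = 6195.32 ≈ 6195 lb.
ΣF_y = 0: A_y + 6195.32 − 2050·sin57° − 2250 − ½·120.3·8.7 − 2500 = 0 → A_y = 797.3 lb.
ΣF_x = 0: A_x + 2050·cos57° = 0 → A_x = -1117 lb.

A_x = -1117 lb, A_y = 797.3 lb, C_y = 6195 lb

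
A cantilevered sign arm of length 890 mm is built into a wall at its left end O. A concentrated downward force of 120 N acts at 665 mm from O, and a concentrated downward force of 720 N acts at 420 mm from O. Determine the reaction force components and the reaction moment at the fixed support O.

ΣF_x = 0: O_x = 0.
ΣF_y = 0: O_y − 120 − 720 = 0 → O_y = 840.0 N.
ΣM about O: M_O − 120·665 − 720·420 = 0 → M_O = 382200 N·mm.

O_x = 0, O_y = 840.0 N, M_O = 382200 N·mm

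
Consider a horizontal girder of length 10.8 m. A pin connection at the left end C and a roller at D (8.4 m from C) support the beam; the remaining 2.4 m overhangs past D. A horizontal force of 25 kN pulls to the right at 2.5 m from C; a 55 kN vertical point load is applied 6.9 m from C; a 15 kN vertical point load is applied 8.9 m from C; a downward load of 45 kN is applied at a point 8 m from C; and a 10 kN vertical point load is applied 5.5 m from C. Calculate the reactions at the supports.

Moments about C: D_y·8.4 − 55·6.9 − 15·8.9 − 45·8 − 10·5.5 = 0 → D_y = 928/8.4 = 110.476 ≈ 110.5 kN.
ΣF_y = 0: C_y + 110.476 − 55 − 15 − 45 − 10 = 0 → C_y = 14.52 kN.
ΣF_x = 0: C_x + 25 = 0 → C_x = -25.00 kN.

C_x = -25.00 kN, C_y = 14.52 kN, D_y = 110.5 kN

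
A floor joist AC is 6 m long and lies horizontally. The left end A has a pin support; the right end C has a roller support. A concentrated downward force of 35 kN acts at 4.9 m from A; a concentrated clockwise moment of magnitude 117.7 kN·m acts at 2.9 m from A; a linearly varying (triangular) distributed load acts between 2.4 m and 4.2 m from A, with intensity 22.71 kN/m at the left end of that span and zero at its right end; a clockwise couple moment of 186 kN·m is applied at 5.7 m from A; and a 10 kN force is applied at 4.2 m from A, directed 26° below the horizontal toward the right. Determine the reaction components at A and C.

Resultant of the triangular load: ½ × 22.71 × 1.8 = 20.439 kN, acting at 3 m from A (one-third of the span from the peak).
Moments about A: C_y·6 − 35·4.9 − 117.7 − (½·22.71·1.8)·3 − 186 − 10·sin26°·4.2 = 0 → C_y = 554.929/6 = 92.4882 ≈ 92.49 kN.
ΣF_y = 0: A_y + 92.4882 − 35 − ½·22.71·1.8 − 10·sin26° = 0 → A_y = -32.67 kN.
ΣF_x = 0: A_x + 10·cos26° = 0 → A_x = -8.988 kN.

A_x = -8.988 kN, A_y = -32.67 kN, C_y = 92.49 kN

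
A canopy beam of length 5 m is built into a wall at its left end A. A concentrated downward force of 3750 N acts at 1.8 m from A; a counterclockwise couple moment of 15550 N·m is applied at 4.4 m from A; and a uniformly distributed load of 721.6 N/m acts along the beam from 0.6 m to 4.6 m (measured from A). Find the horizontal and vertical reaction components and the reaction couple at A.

Resultant of the distributed load: 721.6 × 4 = 2886.4 N at 2.6 m from A.
ΣF_x = 0: A_x = 0.
ΣF_y = 0: A_y − 3750 − 721.6·4 = 0 → A_y = 6636 N.
ΣM about A: M_A − 3750·1.8 + 15550 − (721.6·4)·2.6 = 0 → M_A = -1295 N·m.

A_x = 0, A_y = 6636 N, M_A = -1295 N·m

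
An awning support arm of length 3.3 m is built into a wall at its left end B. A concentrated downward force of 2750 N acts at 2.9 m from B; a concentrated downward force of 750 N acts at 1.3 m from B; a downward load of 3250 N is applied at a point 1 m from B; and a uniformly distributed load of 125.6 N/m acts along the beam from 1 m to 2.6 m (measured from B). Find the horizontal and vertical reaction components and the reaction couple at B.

Resultant of the distributed load: 125.6 × 1.6 = 200.96 N at 1.8 m from B.
ΣF_x = 0: B_x = 0.
ΣF_y = 0: B_y − 2750 − 750 − 3250 − 125.6·1.6 = 0 → B_y = 6951 N.
ΣM about B: M_B − 2750·2.9 − 750·1.3 − 3250·1 − (125.6·1.6)·1.8 = 0 → M_B = 12560 N·m.

B_x = 0, B_y = 6951 N, M_B = 12560 N·m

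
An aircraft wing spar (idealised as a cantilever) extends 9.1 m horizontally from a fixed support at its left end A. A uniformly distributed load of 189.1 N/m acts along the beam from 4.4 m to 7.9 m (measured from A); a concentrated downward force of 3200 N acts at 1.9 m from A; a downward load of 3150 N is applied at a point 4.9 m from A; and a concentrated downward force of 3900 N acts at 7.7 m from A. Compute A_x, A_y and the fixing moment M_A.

Resultant of the distributed load: 189.1 × 3.5 = 661.85 N at 6.15 m from A.
ΣF_x = 0: A_x = 0.
ΣF_y = 0: A_y − 189.1·3.5 − 3200 − 3150 − 3900 = 0 → A_y = 10910 N.
ΣM about A: M_A − (189.1·3.5)·6.15 − 3200·1.9 − 3150·4.9 − 3900·7.7 = 0 → M_A = 55620 N·m.

A_x = 0, A_y = 10910 N, M_A = 55620 N·m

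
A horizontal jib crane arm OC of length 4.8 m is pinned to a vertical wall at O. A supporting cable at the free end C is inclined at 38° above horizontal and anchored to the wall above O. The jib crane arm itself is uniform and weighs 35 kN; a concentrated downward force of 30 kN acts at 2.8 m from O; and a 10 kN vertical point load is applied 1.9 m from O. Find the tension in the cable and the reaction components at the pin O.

T = 63.28 kN, O_x = 49.86 kN, O_y = 36.04 kN

ΣM about O: T·sin38°·4.8 − 35·2.4 − 30·2.8 − 10·1.9 = 0 → T = 187/(4.8·0.615661) = 63.2789 ≈ 63.28 kN.
ΣF_x = 0: O_x − T·cos38° = 0 → O_x = 63.2789 × 0.788011 = 49.86 kN.
ΣF_y = 0: O_y + T·sin38° − 35 − 30 − 10 = 0 → O_y = 75 − 63.2789 × 0.615661 = 36.04 kN.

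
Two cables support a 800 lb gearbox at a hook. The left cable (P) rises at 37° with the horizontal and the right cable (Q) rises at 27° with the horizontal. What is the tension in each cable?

T_P = 793.1 lb, T_Q = 710.9 lb

ΣF_x = 0: −T_P·cos37° + T_Q·cos27° = 0 → T_Q = 0.89633·T_P.
ΣF_y = 0: T_P·sin37° + T_Q·sin27° = 800.
Substitute: T_P·(0.601815 + 0.89633·0.45399) = 800 → T_P = 793.069 ≈ 793.1 lb.
Then T_Q = 0.89633 × 793.069 = 710.9 lb.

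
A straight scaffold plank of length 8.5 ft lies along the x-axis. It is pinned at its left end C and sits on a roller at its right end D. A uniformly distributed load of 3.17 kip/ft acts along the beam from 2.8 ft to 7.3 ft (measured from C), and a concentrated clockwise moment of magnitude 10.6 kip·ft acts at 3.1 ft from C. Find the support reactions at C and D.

Resultant of the distributed load: 3.17 × 4.5 = 14.265 kip at 5.05 ft from C.
ΣM about C: D_y·8.5 − (3.17·4.5)·5.05 − 10.6 = 0 → D_y = 82.63825/8.5 = 9.72215 ≈ 9.722 kip.
ΣF_y = 0: C_y + 9.72215 − 3.17·4.5 = 0 → C_y = 4.543 kip.
ΣF_x = 0: no horizontal applied forces, so C_x = 0.

C_x = 0, C_y = 4.543 kip, D_y = 9.722 kip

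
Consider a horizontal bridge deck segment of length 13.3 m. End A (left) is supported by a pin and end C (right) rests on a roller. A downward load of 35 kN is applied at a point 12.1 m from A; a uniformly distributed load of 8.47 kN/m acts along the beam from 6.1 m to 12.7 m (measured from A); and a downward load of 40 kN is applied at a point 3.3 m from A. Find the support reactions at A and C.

Resultant of the distributed load: 8.47 × 6.6 = 55.902 kN at 9.4 m from A.
Taking moments about A: C_y·13.3 − 35·12.1 − (8.47·6.6)·9.4 − 40·3.3 = 0 → C_y = 1080.9788/13.3 = 81.2766 ≈ 81.28 kN.
ΣF_y = 0: A_y + 81.2766 − 35 − 8.47·6.6 − 40 = 0 → A_y = 49.63 kN.
ΣF_x = 0: no horizontal applied forces, so A_x = 0.

A_x = 0, A_y = 49.63 kN, C_y = 81.28 kN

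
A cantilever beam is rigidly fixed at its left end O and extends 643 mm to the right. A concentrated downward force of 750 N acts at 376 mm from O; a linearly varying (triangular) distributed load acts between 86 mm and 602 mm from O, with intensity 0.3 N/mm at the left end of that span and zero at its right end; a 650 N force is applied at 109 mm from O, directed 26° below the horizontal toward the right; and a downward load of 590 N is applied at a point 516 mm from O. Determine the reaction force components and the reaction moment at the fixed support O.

Resultant of the triangular load: ½ × 0.3 × 516 = 77.4 N, acting at 258 mm from O (one-third of the span from the peak).
ΣF_x = 0: O_x + 650·cos26° = 0 → O_x = -584.2 N.
ΣF_y = 0: O_y − 750 − ½·0.3·516 − 650·sin26° − 590 = 0 → O_y = 1702 N.
ΣM about O: M_O − 750·376 − (½·0.3·516)·258 − 650·sin26°·109 − 590·516 = 0 → M_O = 637500 N·mm.

O_x = -584.2 N, O_y = 1702 N, M_O = 637500 N·mm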